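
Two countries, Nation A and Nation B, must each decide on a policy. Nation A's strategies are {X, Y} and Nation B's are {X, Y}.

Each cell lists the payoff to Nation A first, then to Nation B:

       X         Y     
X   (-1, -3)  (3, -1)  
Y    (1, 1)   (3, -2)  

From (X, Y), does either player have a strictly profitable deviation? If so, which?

Neither

Nation A at (X, Y) earns 3; deviating to Y yields 3 — not better.
Nation B earns -1; deviating to X yields -3 — not better.
Neither player can strictly improve; the profile is a Nash equilibrium.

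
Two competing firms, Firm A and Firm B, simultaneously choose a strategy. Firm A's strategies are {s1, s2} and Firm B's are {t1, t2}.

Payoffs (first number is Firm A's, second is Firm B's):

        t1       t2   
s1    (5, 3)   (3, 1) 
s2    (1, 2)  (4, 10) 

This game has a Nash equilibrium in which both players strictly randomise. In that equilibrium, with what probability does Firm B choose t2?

Let q be the probability that Firm B plays t1. In a completely mixed equilibrium, Firm A must be indifferent between s1 and s2.
Firm A's expected payoff from s1 is 5q + 3(1−q); from s2 it is q + 4(1−q).
Setting these equal: 2q + 3 = −3q + 4, so q = 1/5.
Therefore Firm B plays t2 with probability 1 − 1/5 = 4/5.

4/5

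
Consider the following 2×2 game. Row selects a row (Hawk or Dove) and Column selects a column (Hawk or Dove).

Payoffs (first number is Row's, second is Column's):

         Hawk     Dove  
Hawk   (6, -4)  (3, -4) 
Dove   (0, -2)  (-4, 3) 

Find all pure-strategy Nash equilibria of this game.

(Hawk, Hawk): Row gets 6 ≥ 0 from Dove, and Column gets -4 ≥ -4 from Dove — Nash equilibrium.
(Hawk, Dove): Row gets 3 ≥ -4 from Dove, and Column gets -4 ≥ -4 from Hawk — Nash equilibrium.
(Dove, Hawk): Row prefers Hawk (6 > 0); Column prefers Dove (3 > -2) — not an equilibrium.
(Dove, Dove): Row prefers Hawk (3 > -4) — not an equilibrium.

(Hawk, Hawk) and (Hawk, Dove)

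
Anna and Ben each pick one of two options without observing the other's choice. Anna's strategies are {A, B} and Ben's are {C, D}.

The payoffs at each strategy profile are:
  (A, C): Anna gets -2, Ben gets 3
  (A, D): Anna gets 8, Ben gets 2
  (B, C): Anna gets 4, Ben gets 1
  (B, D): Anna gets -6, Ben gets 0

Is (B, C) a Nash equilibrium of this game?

At (B, C), Anna earns 4; switching to A would give -2, so Anna has no profitable deviation.
Ben earns 1; switching to D would give 0, so Ben has no profitable deviation.
Neither player can gain by a unilateral deviation, so this profile is a Nash equilibrium.

Yes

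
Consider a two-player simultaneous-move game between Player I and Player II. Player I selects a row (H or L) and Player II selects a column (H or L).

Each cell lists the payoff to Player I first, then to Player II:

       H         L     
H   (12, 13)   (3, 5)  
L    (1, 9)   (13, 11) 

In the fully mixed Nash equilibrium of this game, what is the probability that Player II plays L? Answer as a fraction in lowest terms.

Let c be the probability that Player II plays H. In a completely mixed equilibrium, Player I must be indifferent between H and L.
Player I's expected payoff from H is 12c + 3(1−c); from L it is c + 13(1−c).
Setting these equal: 9c + 3 = −12c + 13, so c = 10/21.
Therefore Player II plays L with probability 1 − 10/21 = 11/21.

11/21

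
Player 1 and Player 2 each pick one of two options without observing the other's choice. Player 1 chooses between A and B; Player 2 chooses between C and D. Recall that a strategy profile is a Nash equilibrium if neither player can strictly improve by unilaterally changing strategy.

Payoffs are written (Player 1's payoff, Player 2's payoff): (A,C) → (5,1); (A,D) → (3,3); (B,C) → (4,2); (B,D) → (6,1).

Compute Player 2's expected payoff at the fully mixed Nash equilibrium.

First find x, the probability Player 1 plays A, from Player 2's indifference between C and D: x + 2(1−x) = 3x + (1−x), giving x = 1/3.
Since Player 2 is indifferent in equilibrium, Player 2's expected payoff equals the payoff from either column against (1/3, 2/3). Using C: (1/3) + 2(2/3) = 5/3.

5/3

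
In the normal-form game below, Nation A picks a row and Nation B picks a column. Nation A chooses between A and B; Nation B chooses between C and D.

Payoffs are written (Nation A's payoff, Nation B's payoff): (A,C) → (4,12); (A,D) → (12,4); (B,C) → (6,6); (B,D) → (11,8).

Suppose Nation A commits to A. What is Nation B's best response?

C

Against A, Nation B earns 12 from C and 4 from D.
So C is the best response.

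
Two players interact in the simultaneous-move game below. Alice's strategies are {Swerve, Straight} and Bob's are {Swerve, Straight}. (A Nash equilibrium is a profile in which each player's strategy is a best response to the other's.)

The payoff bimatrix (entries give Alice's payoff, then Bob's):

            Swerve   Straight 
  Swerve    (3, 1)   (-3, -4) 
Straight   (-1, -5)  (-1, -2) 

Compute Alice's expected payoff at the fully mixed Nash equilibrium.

-1

First find q, the probability Bob plays Swerve, from Alice's indifference between Swerve and Straight: 3q − 3(1−q) = −q − (1−q), giving q = 1/3.
Since Alice is indifferent in equilibrium, Alice's expected payoff equals the payoff from either row against (1/3, 2/3). Using Swerve: 3(1/3) − 3(2/3) = -1.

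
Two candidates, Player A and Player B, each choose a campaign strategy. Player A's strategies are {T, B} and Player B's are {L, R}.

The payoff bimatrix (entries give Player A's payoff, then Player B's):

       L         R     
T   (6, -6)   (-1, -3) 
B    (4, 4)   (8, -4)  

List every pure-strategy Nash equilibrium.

none

(T, L): Player B prefers R (-3 > -6) — not an equilibrium.
(T, R): Player A prefers B (8 > -1) — not an equilibrium.
(B, L): Player A prefers T (6 > 4) — not an equilibrium.
(B, R): Player B prefers L (4 > -4) — not an equilibrium.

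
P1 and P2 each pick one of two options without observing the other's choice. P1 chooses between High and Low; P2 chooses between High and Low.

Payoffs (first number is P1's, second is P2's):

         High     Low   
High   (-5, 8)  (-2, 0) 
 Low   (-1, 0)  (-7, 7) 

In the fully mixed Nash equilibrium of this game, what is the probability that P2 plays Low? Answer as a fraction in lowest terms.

Let q be the probability that P2 plays High. In a completely mixed equilibrium, P1 must be indifferent between High and Low.
P1's expected payoff from High is −5q − 2(1−q); from Low it is −q − 7(1−q).
Setting these equal: −3q − 2 = 6q − 7, so q = 5/9.
Therefore P2 plays Low with probability 1 − 5/9 = 4/9.

4/9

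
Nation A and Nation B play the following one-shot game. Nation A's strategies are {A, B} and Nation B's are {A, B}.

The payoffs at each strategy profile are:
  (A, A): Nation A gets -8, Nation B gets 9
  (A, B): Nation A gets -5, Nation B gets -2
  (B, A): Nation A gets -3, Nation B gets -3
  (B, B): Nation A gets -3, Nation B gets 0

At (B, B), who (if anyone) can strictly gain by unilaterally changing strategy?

Neither

Nation A at (B, B) earns -3; deviating to A yields -5 — not better.
Nation B earns 0; deviating to A yields -3 — not better.
Neither player can strictly improve; the profile is a Nash equilibrium.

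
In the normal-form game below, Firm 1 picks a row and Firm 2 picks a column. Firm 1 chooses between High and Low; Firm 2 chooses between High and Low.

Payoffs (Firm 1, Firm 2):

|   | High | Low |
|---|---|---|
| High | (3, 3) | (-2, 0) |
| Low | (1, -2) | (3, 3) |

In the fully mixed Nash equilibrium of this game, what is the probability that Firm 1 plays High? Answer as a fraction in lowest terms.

5/8

Let p be the probability that Firm 1 plays High. In a completely mixed equilibrium, Firm 2 must be indifferent between High and Low.
Firm 2's expected payoff from High is 3p − 2(1−p); from Low it is 3(1−p).
Setting these equal: 5p − 2 = −3p + 3, so p = 5/8.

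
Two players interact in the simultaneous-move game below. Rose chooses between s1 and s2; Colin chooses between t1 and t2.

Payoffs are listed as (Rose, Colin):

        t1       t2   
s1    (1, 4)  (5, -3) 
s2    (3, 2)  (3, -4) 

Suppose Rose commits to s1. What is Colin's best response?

Against s1, Colin earns 4 from t1 and -3 from t2.
So t1 is the best response.

t1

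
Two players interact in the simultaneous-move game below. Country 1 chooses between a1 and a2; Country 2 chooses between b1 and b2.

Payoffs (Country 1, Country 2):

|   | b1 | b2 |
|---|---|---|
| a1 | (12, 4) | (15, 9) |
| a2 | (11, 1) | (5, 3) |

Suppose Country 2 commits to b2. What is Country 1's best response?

a1

Against b2, Country 1 earns 15 from a1 and 5 from a2.
So a1 is the best response.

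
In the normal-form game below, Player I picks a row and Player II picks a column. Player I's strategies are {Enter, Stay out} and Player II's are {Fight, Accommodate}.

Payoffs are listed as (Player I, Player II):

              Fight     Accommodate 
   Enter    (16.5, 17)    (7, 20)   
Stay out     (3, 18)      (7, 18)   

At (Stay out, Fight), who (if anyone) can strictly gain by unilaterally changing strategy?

Player I at (Stay out, Fight) earns 3; deviating to Enter yields 16.5 — a strict improvement.
Player II earns 18; deviating to Accommodate yields 18 — not better.
Only Player I has a strictly profitable deviation.

Player I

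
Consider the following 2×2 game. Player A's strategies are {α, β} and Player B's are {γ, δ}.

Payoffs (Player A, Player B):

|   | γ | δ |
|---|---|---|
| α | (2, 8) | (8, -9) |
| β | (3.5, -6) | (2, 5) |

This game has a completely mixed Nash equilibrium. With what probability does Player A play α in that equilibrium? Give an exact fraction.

Let x be the probability that Player A plays α. In a completely mixed equilibrium, Player B must be indifferent between γ and δ.
Player B's expected payoff from γ is 8x − 6(1−x); from δ it is −9x + 5(1−x).
Setting these equal: 14x − 6 = −14x + 5, so x = 11/28.

11/28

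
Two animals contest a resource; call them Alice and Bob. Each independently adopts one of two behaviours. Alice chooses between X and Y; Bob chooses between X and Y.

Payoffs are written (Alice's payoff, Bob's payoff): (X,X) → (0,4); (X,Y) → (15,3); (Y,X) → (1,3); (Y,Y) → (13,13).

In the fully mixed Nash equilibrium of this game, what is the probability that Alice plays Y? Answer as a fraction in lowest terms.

1/11

Let r be the probability that Alice plays X. In a completely mixed equilibrium, Bob must be indifferent between X and Y.
Bob's expected payoff from X is 4r + 3(1−r); from Y it is 3r + 13(1−r).
Setting these equal: r + 3 = −10r + 13, so r = 10/11.
Therefore Alice plays Y with probability 1 − 10/11 = 1/11.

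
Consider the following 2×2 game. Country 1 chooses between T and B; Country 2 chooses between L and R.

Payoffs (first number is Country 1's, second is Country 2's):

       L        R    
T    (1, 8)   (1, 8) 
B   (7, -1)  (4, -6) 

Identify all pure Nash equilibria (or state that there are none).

(B, L)

(T, L): Country 1 prefers B (7 > 1) — not an equilibrium.
(T, R): Country 1 prefers B (4 > 1) — not an equilibrium.
(B, L): Country 1 gets 7 ≥ 1 from T, and Country 2 gets -1 ≥ -6 from R — Nash equilibrium.
(B, R): Country 2 prefers L (-1 > -6) — not an equilibrium.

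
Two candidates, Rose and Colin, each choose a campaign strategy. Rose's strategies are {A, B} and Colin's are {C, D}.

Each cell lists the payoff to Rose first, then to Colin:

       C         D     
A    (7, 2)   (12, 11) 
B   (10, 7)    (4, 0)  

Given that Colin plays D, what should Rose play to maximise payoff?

A

Against D, Rose earns 12 from A and 4 from B.
So A is the best response.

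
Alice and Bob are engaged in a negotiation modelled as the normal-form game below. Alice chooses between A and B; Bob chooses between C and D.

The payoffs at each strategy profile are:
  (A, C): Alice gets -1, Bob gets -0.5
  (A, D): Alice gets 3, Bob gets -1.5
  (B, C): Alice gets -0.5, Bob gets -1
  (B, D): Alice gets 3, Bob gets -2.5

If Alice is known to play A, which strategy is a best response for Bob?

C

Against A, Bob earns -0.5 from C and -1.5 from D.
So C is the best response.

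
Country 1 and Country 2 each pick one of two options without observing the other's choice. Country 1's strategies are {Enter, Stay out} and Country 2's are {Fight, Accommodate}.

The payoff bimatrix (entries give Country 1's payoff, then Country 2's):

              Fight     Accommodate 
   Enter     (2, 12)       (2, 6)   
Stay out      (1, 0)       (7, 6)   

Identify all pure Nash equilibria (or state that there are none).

(Enter, Fight) and (Stay out, Accommodate)

(Enter, Fight): Country 1 gets 2 ≥ 1 from Stay out, and Country 2 gets 12 ≥ 6 from Accommodate — Nash equilibrium.
(Enter, Accommodate): Country 1 prefers Stay out (7 > 2); Country 2 prefers Fight (12 > 6) — not an equilibrium.
(Stay out, Fight): Country 1 prefers Enter (2 > 1); Country 2 prefers Accommodate (6 > 0) — not an equilibrium.
(Stay out, Accommodate): Country 1 gets 7 ≥ 2 from Enter, and Country 2 gets 6 ≥ 0 from Fight — Nash equilibrium.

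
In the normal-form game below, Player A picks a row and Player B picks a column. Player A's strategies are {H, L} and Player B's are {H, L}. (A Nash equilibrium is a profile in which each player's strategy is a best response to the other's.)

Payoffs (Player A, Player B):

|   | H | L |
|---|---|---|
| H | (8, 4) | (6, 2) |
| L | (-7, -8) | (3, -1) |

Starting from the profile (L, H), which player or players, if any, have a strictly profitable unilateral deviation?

Both

Player A at (L, H) earns -7; deviating to H yields 8 — a strict improvement.
Player B earns -8; deviating to L yields -1 — a strict improvement.
Both Player A and Player B have strictly profitable deviations.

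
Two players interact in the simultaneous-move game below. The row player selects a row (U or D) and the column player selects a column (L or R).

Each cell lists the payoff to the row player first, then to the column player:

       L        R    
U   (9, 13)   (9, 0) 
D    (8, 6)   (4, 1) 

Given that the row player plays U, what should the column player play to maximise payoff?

L

Against U, the column player earns 13 from L and 0 from R.
So L is the best response.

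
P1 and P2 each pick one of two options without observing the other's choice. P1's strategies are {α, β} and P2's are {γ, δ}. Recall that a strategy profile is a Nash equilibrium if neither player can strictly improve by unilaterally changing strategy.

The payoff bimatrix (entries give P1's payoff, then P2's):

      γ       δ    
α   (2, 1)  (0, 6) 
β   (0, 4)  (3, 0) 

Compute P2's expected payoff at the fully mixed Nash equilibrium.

First find p, the probability P1 plays α, from P2's indifference between γ and δ: p + 4(1−p) = 6p, giving p = 4/9.
Since P2 is indifferent in equilibrium, P2's expected payoff equals the payoff from either column against (4/9, 5/9). Using γ: (4/9) + 4(5/9) = 8/3.

8/3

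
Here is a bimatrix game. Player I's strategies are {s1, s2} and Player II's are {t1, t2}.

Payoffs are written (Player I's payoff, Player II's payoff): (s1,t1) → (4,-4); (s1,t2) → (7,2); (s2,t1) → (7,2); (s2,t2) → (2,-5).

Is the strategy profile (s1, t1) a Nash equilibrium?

At (s1, t1), Player I earns 4; switching to s2 would give 7, so Player I would deviate.
Player II earns -4; switching to t2 would give 2, so Player II would deviate.
Since at least one player can profitably deviate, this is not a Nash equilibrium.

No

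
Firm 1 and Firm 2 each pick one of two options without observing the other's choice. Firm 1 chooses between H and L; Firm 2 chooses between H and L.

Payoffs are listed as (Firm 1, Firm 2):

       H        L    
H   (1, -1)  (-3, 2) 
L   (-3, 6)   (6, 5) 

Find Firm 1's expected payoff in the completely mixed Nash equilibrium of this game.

First find y, the probability Firm 2 plays H, from Firm 1's indifference between H and L: y − 3(1−y) = −3y + 6(1−y), giving y = 9/13.
Since Firm 1 is indifferent in equilibrium, Firm 1's expected payoff equals the payoff from either row against (9/13, 4/13). Using H: (9/13) − 3(4/13) = -3/13.

-3/13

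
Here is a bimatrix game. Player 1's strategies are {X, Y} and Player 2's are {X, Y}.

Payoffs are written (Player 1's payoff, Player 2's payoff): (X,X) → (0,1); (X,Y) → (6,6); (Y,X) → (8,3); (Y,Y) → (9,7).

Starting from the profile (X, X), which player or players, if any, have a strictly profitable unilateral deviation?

Player 1 at (X, X) earns 0; deviating to Y yields 8 — a strict improvement.
Player 2 earns 1; deviating to Y yields 6 — a strict improvement.
Both Player 1 and Player 2 have strictly profitable deviations.

Both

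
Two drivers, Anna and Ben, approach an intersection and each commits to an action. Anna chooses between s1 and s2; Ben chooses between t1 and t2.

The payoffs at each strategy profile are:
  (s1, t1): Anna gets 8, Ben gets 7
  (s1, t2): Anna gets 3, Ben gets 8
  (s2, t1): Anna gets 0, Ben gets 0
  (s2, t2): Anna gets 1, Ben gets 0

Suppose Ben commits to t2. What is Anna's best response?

s1

Against t2, Anna earns 3 from s1 and 1 from s2.
So s1 is the best response.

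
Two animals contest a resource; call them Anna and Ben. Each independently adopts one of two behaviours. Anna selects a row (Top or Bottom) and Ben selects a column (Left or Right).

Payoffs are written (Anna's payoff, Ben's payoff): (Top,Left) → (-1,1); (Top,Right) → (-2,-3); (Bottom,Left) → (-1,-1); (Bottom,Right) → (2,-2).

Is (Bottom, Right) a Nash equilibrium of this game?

At (Bottom, Right), Anna earns 2; switching to Top would give -2, so Anna has no profitable deviation.
Ben earns -2; switching to Left would give -1, so Ben would deviate.
Since at least one player can profitably deviate, this is not a Nash equilibrium.

No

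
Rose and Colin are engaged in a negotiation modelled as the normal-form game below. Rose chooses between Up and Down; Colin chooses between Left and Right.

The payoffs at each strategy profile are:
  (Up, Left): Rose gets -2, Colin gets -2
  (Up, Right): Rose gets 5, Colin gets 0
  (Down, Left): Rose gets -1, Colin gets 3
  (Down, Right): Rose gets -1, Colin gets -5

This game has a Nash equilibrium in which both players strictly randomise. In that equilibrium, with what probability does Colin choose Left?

6/7

Let q be the probability that Colin plays Left. In a completely mixed equilibrium, Rose must be indifferent between Up and Down.
Rose's expected payoff from Up is −2q + 5(1−q); from Down it is −q − (1−q).
Setting these equal: −7q + 5 = -1, so q = 6/7.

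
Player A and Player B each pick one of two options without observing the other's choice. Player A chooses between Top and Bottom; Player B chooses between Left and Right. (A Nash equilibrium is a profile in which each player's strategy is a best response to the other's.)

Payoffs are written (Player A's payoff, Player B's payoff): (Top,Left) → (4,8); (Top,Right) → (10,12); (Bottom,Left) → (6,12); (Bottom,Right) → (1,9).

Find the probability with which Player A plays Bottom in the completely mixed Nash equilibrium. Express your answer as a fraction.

4/7

Let p be the probability that Player A plays Top. In a completely mixed equilibrium, Player B must be indifferent between Left and Right.
Player B's expected payoff from Left is 8p + 12(1−p); from Right it is 12p + 9(1−p).
Setting these equal: −4p + 12 = 3p + 9, so p = 3/7.
Therefore Player A plays Bottom with probability 1 − 3/7 = 4/7.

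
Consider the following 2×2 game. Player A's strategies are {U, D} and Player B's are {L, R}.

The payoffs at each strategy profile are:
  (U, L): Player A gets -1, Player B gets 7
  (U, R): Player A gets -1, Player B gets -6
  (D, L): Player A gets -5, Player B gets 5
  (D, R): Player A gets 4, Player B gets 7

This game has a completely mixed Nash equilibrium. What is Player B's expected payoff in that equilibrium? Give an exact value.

79/15

First find p, the probability Player A plays U, from Player B's indifference between L and R: 7p + 5(1−p) = −6p + 7(1−p), giving p = 2/15.
Since Player B is indifferent in equilibrium, Player B's expected payoff equals the payoff from either column against (2/15, 13/15). Using L: 7(2/15) + 5(13/15) = 79/15.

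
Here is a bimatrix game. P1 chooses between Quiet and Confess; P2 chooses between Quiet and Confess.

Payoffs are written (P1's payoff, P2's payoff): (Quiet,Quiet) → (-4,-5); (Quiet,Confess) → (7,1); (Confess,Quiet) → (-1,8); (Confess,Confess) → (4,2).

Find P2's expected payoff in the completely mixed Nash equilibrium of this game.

First find x, the probability P1 plays Quiet, from P2's indifference between Quiet and Confess: −5x + 8(1−x) = x + 2(1−x), giving x = 1/2.
Since P2 is indifferent in equilibrium, P2's expected payoff equals the payoff from either column against (1/2, 1/2). Using Quiet: −5(1/2) + 8(1/2) = 3/2.

3/2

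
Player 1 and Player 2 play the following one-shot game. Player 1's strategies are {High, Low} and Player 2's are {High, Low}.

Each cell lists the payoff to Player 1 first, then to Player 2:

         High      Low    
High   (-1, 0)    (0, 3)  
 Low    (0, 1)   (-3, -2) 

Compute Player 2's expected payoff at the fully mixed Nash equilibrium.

1/2

First find x, the probability Player 1 plays High, from Player 2's indifference between High and Low: (1−x) = 3x − 2(1−x), giving x = 1/2.
Since Player 2 is indifferent in equilibrium, Player 2's expected payoff equals the payoff from either column against (1/2, 1/2). Using High: (1/2) = 1/2.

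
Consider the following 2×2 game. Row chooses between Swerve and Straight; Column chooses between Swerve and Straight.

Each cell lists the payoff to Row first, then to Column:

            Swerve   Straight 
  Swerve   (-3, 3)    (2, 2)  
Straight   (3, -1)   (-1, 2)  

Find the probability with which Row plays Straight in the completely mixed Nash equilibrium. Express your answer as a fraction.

1/4

Let r be the probability that Row plays Swerve. In a completely mixed equilibrium, Column must be indifferent between Swerve and Straight.
Column's expected payoff from Swerve is 3r − (1−r); from Straight it is 2r + 2(1−r).
Setting these equal: 4r − 1 = 2, so r = 3/4.
Therefore Row plays Straight with probability 1 − 3/4 = 1/4.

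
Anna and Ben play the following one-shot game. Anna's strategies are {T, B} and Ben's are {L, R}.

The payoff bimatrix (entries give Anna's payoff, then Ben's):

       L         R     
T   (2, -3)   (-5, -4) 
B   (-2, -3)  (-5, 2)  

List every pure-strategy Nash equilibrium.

(T, L) and (B, R)

(T, L): Anna gets 2 ≥ -2 from B, and Ben gets -3 ≥ -4 from R — Nash equilibrium.
(T, R): Ben prefers L (-3 > -4) — not an equilibrium.
(B, L): Anna prefers T (2 > -2); Ben prefers R (2 > -3) — not an equilibrium.
(B, R): Anna gets -5 ≥ -5 from T, and Ben gets 2 ≥ -3 from L — Nash equilibrium.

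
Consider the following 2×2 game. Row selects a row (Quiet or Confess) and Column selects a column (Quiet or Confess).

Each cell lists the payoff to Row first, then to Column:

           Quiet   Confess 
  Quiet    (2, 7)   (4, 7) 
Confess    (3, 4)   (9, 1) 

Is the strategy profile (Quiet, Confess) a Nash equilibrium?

At (Quiet, Confess), Row earns 4; switching to Confess would give 9, so Row would deviate.
Column earns 7; switching to Quiet would give 7, so Column has no profitable deviation.
Since at least one player can profitably deviate, this is not a Nash equilibrium.

No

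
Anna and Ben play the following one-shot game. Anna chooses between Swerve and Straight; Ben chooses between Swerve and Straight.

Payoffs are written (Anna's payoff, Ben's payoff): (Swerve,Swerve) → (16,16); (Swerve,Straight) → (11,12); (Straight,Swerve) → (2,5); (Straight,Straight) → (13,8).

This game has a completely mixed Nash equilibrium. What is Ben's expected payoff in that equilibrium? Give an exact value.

68/7

First find p, the probability Anna plays Swerve, from Ben's indifference between Swerve and Straight: 16p + 5(1−p) = 12p + 8(1−p), giving p = 3/7.
Since Ben is indifferent in equilibrium, Ben's expected payoff equals the payoff from either column against (3/7, 4/7). Using Swerve: 16(3/7) + 5(4/7) = 68/7.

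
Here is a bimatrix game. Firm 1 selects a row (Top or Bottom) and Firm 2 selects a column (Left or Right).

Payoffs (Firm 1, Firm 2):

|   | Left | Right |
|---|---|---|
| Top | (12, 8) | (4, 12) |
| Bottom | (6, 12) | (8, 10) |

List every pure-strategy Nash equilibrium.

none

(Top, Left): Firm 2 prefers Right (12 > 8) — not an equilibrium.
(Top, Right): Firm 1 prefers Bottom (8 > 4) — not an equilibrium.
(Bottom, Left): Firm 1 prefers Top (12 > 6) — not an equilibrium.
(Bottom, Right): Firm 2 prefers Left (12 > 10) — not an equilibrium.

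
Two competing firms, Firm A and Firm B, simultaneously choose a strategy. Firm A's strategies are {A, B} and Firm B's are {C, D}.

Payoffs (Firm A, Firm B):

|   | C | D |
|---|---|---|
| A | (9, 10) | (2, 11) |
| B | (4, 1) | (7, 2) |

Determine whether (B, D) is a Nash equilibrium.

Yes

At (B, D), Firm A earns 7; switching to A would give 2, so Firm A has no profitable deviation.
Firm B earns 2; switching to C would give 1, so Firm B has no profitable deviation.
Neither player can gain by a unilateral deviation, so this profile is a Nash equilibrium.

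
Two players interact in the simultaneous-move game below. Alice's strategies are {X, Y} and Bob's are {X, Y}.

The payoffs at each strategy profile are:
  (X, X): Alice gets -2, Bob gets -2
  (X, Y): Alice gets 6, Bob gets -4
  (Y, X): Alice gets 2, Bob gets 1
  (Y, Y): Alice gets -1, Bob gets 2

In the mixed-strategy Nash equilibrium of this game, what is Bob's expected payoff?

First find p, the probability Alice plays X, from Bob's indifference between X and Y: −2p + (1−p) = −4p + 2(1−p), giving p = 1/3.
Since Bob is indifferent in equilibrium, Bob's expected payoff equals the payoff from either column against (1/3, 2/3). Using X: −2(1/3) + (2/3) = 0.

0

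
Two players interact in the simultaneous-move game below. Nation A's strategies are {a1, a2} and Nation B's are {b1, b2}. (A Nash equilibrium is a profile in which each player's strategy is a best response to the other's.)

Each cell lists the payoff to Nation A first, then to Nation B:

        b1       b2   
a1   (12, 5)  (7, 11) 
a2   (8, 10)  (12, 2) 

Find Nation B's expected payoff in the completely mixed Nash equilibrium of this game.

50/7

First find p, the probability Nation A plays a1, from Nation B's indifference between b1 and b2: 5p + 10(1−p) = 11p + 2(1−p), giving p = 4/7.
Since Nation B is indifferent in equilibrium, Nation B's expected payoff equals the payoff from either column against (4/7, 3/7). Using b1: 5(4/7) + 10(3/7) = 50/7.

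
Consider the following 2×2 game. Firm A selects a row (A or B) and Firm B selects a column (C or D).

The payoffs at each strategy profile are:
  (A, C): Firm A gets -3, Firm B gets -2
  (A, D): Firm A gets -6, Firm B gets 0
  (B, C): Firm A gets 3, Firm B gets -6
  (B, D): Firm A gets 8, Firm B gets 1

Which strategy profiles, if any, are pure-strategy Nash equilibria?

(B, D)

(A, C): Firm A prefers B (3 > -3); Firm B prefers D (0 > -2) — not an equilibrium.
(A, D): Firm A prefers B (8 > -6) — not an equilibrium.
(B, C): Firm B prefers D (1 > -6) — not an equilibrium.
(B, D): Firm A gets 8 ≥ -6 from A, and Firm B gets 1 ≥ -6 from C — Nash equilibrium.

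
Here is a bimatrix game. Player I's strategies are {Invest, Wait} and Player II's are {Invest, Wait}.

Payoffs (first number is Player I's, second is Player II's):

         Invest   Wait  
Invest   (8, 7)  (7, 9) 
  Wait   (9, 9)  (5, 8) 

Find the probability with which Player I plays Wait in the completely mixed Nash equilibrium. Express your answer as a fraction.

2/3

Let x be the probability that Player I plays Invest. In a completely mixed equilibrium, Player II must be indifferent between Invest and Wait.
Player II's expected payoff from Invest is 7x + 9(1−x); from Wait it is 9x + 8(1−x).
Setting these equal: −2x + 9 = x + 8, so x = 1/3.
Therefore Player I plays Wait with probability 1 − 1/3 = 2/3.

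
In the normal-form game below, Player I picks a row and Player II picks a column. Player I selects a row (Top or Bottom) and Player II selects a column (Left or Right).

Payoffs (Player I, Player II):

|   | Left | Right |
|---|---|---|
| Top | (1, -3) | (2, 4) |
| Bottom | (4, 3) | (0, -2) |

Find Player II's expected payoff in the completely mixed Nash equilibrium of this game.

First find x, the probability Player I plays Top, from Player II's indifference between Left and Right: −3x + 3(1−x) = 4x − 2(1−x), giving x = 5/12.
Since Player II is indifferent in equilibrium, Player II's expected payoff equals the payoff from either column against (5/12, 7/12). Using Left: −3(5/12) + 3(7/12) = 1/2.

1/2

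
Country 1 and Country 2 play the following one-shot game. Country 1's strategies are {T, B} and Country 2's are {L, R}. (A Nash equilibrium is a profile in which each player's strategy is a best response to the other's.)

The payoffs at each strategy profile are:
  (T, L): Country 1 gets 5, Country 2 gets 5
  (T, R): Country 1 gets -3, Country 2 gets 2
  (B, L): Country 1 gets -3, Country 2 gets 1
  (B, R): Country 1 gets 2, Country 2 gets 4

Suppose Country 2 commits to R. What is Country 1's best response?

B

Against R, Country 1 earns -3 from T and 2 from B.
So B is the best response.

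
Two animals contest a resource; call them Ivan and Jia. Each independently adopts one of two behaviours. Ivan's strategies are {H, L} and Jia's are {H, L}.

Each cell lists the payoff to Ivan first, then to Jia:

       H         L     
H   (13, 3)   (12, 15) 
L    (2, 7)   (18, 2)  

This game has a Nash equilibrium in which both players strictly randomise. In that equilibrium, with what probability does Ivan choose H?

5/17

Let r be the probability that Ivan plays H. In a completely mixed equilibrium, Jia must be indifferent between H and L.
Jia's expected payoff from H is 3r + 7(1−r); from L it is 15r + 2(1−r).
Setting these equal: −4r + 7 = 13r + 2, so r = 5/17.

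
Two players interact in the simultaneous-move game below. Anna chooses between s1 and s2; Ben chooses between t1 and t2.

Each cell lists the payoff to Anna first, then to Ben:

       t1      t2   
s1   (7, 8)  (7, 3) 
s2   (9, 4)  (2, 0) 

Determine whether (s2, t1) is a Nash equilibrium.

Yes

At (s2, t1), Anna earns 9; switching to s1 would give 7, so Anna has no profitable deviation.
Ben earns 4; switching to t2 would give 0, so Ben has no profitable deviation.
Neither player can gain by a unilateral deviation, so this profile is a Nash equilibrium.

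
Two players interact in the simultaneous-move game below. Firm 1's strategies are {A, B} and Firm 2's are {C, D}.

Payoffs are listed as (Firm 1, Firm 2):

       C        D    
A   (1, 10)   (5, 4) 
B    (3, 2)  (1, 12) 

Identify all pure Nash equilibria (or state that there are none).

none

(A, C): Firm 1 prefers B (3 > 1) — not an equilibrium.
(A, D): Firm 2 prefers C (10 > 4) — not an equilibrium.
(B, C): Firm 2 prefers D (12 > 2) — not an equilibrium.
(B, D): Firm 1 prefers A (5 > 1) — not an equilibrium.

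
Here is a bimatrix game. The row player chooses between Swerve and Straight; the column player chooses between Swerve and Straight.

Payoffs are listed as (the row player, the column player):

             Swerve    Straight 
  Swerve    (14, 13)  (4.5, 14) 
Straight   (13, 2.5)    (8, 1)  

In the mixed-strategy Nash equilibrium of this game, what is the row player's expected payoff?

107/9

First find q, the probability the column player plays Swerve, from the row player's indifference between Swerve and Straight: 14q + 4.5(1−q) = 13q + 8(1−q), giving q = 7/9.
Since the row player is indifferent in equilibrium, the row player's expected payoff equals the payoff from either row against (7/9, 2/9). Using Swerve: 14(7/9) + 4.5(2/9) = 107/9.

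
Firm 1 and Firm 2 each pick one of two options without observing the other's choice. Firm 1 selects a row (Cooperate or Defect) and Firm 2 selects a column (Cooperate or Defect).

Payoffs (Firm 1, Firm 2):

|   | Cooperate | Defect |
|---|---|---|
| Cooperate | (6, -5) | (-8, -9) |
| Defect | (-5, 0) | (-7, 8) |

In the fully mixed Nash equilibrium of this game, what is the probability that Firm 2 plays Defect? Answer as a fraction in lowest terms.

Let y be the probability that Firm 2 plays Cooperate. In a completely mixed equilibrium, Firm 1 must be indifferent between Cooperate and Defect.
Firm 1's expected payoff from Cooperate is 6y − 8(1−y); from Defect it is −5y − 7(1−y).
Setting these equal: 14y − 8 = 2y − 7, so y = 1/12.
Therefore Firm 2 plays Defect with probability 1 − 1/12 = 11/12.

11/12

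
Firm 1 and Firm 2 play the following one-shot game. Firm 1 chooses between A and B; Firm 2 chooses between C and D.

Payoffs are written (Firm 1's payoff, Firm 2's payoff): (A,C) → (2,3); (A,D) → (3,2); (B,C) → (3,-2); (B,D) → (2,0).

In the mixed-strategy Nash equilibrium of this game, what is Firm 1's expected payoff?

5/2

First find y, the probability Firm 2 plays C, from Firm 1's indifference between A and B: 2y + 3(1−y) = 3y + 2(1−y), giving y = 1/2.
Since Firm 1 is indifferent in equilibrium, Firm 1's expected payoff equals the payoff from either row against (1/2, 1/2). Using A: 2(1/2) + 3(1/2) = 5/2.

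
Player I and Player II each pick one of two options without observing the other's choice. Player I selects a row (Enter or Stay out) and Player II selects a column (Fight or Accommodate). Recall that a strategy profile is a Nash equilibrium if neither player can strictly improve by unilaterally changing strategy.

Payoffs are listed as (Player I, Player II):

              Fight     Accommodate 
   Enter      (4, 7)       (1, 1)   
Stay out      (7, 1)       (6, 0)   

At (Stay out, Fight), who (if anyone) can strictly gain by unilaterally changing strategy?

Player I at (Stay out, Fight) earns 7; deviating to Enter yields 4 — not better.
Player II earns 1; deviating to Accommodate yields 0 — not better.
Neither player can strictly improve; the profile is a Nash equilibrium.

Neither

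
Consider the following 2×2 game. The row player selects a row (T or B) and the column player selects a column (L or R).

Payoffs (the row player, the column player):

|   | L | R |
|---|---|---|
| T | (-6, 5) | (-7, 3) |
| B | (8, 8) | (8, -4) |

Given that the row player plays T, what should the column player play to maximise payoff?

Against T, the column player earns 5 from L and 3 from R.
So L is the best response.

L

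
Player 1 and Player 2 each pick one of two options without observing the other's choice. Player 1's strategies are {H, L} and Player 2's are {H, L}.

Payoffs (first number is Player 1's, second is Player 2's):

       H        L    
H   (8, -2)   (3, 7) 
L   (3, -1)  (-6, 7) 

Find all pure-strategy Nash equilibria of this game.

(H, H): Player 2 prefers L (7 > -2) — not an equilibrium.
(H, L): Player 1 gets 3 ≥ -6 from L, and Player 2 gets 7 ≥ -2 from H — Nash equilibrium.
(L, H): Player 1 prefers H (8 > 3); Player 2 prefers L (7 > -1) — not an equilibrium.
(L, L): Player 1 prefers H (3 > -6) — not an equilibrium.

(H, L)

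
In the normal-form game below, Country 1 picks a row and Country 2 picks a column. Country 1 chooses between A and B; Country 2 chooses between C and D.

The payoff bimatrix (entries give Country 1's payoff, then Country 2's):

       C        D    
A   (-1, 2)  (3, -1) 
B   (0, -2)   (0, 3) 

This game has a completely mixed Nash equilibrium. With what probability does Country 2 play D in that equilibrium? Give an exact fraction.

Let q be the probability that Country 2 plays C. In a completely mixed equilibrium, Country 1 must be indifferent between A and B.
Country 1's expected payoff from A is −q + 3(1−q); from B it is 0.
Setting these equal: −4q + 3 = 0, so q = 3/4.
Therefore Country 2 plays D with probability 1 − 3/4 = 1/4.

1/4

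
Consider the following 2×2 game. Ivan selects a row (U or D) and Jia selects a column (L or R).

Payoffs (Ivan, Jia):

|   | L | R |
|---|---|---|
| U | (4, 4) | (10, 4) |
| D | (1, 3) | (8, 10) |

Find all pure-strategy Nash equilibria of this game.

(U, L) and (U, R)

(U, L): Ivan gets 4 ≥ 1 from D, and Jia gets 4 ≥ 4 from R — Nash equilibrium.
(U, R): Ivan gets 10 ≥ 8 from D, and Jia gets 4 ≥ 4 from L — Nash equilibrium.
(D, L): Ivan prefers U (4 > 1); Jia prefers R (10 > 3) — not an equilibrium.
(D, R): Ivan prefers U (10 > 8) — not an equilibrium.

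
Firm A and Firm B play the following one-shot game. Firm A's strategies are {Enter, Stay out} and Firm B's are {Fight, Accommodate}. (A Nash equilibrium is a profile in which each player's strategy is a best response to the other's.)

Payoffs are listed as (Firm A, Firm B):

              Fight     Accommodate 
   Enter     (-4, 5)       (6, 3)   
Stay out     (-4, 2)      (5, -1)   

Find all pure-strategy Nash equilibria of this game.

(Enter, Fight): Firm A gets -4 ≥ -4 from Stay out, and Firm B gets 5 ≥ 3 from Accommodate — Nash equilibrium.
(Enter, Accommodate): Firm B prefers Fight (5 > 3) — not an equilibrium.
(Stay out, Fight): Firm A gets -4 ≥ -4 from Enter, and Firm B gets 2 ≥ -1 from Accommodate — Nash equilibrium.
(Stay out, Accommodate): Firm A prefers Enter (6 > 5); Firm B prefers Fight (2 > -1) — not an equilibrium.

(Enter, Fight) and (Stay out, Fight)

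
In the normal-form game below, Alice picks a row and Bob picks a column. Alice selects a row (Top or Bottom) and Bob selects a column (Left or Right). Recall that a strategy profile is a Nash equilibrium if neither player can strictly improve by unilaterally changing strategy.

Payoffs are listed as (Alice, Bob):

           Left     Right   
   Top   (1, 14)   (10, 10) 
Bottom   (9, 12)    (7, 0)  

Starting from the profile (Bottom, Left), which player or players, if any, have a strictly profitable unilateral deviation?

Neither

Alice at (Bottom, Left) earns 9; deviating to Top yields 1 — not better.
Bob earns 12; deviating to Right yields 0 — not better.
Neither player can strictly improve; the profile is a Nash equilibrium.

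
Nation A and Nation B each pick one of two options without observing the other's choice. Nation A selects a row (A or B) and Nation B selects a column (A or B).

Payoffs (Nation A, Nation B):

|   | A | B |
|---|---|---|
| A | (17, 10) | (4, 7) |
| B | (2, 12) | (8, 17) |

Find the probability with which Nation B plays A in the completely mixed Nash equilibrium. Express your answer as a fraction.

4/19

Let c be the probability that Nation B plays A. In a completely mixed equilibrium, Nation A must be indifferent between A and B.
Nation A's expected payoff from A is 17c + 4(1−c); from B it is 2c + 8(1−c).
Setting these equal: 13c + 4 = −6c + 8, so c = 4/19.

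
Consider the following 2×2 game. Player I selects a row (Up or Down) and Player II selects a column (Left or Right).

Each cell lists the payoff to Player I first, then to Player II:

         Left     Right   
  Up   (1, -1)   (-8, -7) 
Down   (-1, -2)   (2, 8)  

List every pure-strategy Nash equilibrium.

(Up, Left): Player I gets 1 ≥ -1 from Down, and Player II gets -1 ≥ -7 from Right — Nash equilibrium.
(Up, Right): Player I prefers Down (2 > -8); Player II prefers Left (-1 > -7) — not an equilibrium.
(Down, Left): Player I prefers Up (1 > -1); Player II prefers Right (8 > -2) — not an equilibrium.
(Down, Right): Player I gets 2 ≥ -8 from Up, and Player II gets 8 ≥ -2 from Left — Nash equilibrium.

(Up, Left) and (Down, Right)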